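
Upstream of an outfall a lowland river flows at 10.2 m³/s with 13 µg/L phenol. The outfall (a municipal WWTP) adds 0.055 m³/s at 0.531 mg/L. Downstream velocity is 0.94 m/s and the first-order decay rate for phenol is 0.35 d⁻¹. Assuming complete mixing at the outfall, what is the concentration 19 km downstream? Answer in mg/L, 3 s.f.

13 µg/L = 0.013 mg/L.
After complete mixing, C₀ = (0.055·0.531 + 10.2·0.013) / 10.25 = 0.01578 mg/L.
Travel time t = 1.9e+04 m / 0.94 m/s = 2.021e+04 s = 0.2339 d.
C = 0.01578·exp(−0.35·0.2339) = 0.01578·0.9214 = 0.01454 mg/L.

0.0145 mg/L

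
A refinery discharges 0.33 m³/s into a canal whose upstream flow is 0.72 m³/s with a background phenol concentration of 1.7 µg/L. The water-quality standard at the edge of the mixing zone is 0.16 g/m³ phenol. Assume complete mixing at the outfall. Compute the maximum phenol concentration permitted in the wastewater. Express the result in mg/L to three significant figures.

1.7 µg/L = 0.0017 mg/L.
Mass balance: 0.16·1.05 = 0.33·Cₑ + 0.72·0.0017.
Cₑ = (0.168 − 0.001224) / 0.33 = 0.5054 mg/L.

0.505 mg/L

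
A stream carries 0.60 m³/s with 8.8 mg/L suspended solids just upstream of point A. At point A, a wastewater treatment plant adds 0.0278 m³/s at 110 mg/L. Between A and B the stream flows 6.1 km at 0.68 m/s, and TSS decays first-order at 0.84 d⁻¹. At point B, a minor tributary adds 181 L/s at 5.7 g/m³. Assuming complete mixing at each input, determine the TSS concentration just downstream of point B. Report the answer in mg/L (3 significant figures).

After input A: C = (0.6·8.8 + 0.0278·110) / 0.6278 = 13.28 mg/L.
Over the 6.1 km reach to input B (t = 8971 s = 0.1038 d), decay gives C = 13.28·exp(−0.84·0.1038) = 12.17 mg/L.
181 L/s = 0.181 m³/s.
After input B: C = (0.6278·12.17 + 0.181·5.7) / 0.8088 = 10.72 mg/L.

10.7 mg/L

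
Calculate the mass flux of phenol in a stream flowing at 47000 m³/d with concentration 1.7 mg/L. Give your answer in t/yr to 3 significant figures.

29.2 t/yr

47000 m³/d = 0.544 m³/s.
Mass flux = Q·C = 0.544 m³/s × 1.7 g/m³ = 0.9248 g/s.
= 0.9248 g/s × 31.56 = 29.18 t/yr.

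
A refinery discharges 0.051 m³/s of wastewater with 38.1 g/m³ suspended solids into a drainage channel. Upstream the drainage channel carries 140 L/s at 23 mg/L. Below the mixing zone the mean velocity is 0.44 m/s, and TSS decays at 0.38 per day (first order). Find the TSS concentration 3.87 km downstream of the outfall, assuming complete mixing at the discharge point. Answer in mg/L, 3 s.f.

26.0 mg/L

140 L/s = 0.14 m³/s.
After complete mixing, C₀ = (0.051·38.1 + 0.14·23) / 0.191 = 27.03 mg/L.
Travel time t = 3870 m / 0.44 m/s = 8795 s = 0.1018 d.
C = 27.03·exp(−0.38·0.1018) = 27.03·0.9621 = 26.01 mg/L.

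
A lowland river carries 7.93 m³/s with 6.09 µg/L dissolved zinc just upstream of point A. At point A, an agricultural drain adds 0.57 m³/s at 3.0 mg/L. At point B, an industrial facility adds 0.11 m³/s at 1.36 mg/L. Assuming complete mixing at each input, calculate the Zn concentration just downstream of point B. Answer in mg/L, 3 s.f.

0.222 mg/L

6.09 µg/L = 0.00609 mg/L.
After input A: C = (7.93·0.00609 + 0.57·3) / 8.5 = 0.2069 mg/L.
After input B: C = (8.5·0.2069 + 0.11·1.36) / 8.61 = 0.2216 mg/L.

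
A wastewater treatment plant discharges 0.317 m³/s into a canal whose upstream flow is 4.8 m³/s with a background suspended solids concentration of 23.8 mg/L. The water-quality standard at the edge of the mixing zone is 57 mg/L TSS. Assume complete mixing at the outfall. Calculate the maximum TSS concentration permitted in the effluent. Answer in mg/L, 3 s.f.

Mass balance: 57·5.117 = 0.317·Cₑ + 4.8·23.8.
Cₑ = (291.7 − 114.2) / 0.317 = 559.7 mg/L.

560 mg/L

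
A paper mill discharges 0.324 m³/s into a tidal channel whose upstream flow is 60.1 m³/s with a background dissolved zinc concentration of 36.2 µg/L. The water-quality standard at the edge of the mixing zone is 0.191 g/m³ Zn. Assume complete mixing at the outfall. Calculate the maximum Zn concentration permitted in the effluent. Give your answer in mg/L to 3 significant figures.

36.2 µg/L = 0.0362 mg/L.
Mass balance: 0.191·60.42 = 0.324·Cₑ + 60.1·0.0362.
Cₑ = (11.54 − 2.176) / 0.324 = 28.91 mg/L.

28.9 mg/L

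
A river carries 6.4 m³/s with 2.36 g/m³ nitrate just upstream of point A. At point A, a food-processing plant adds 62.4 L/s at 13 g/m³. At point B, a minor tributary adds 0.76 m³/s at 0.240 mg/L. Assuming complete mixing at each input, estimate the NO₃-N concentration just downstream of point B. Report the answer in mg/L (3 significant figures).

2.23 mg/L

62.4 L/s = 0.0624 m³/s.
After input A: C = (6.4·2.36 + 0.0624·13) / 6.462 = 2.463 mg/L.
After input B: C = (6.462·2.463 + 0.76·0.24) / 7.222 = 2.229 mg/L.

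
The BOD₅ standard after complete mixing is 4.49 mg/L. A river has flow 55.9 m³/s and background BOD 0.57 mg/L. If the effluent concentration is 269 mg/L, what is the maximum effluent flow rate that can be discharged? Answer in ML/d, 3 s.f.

Mass balance at complete mixing: C_std·(Q_w + Q_r) = Q_w·C_e + Q_r·C_b.
Rearranging, Q_w = Q_r·(C_std − C_b)/(C_e − C_std) = 55.9·(4.49 − 0.57) / (269 − 4.49) = 0.8284 m³/s.
= 71.58 ML/d.

71.6 ML/d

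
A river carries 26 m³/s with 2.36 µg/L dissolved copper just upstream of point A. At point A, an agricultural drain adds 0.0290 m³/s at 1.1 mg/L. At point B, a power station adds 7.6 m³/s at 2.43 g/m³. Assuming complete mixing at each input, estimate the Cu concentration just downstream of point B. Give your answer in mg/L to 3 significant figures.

0.552 mg/L

2.36 µg/L = 0.00236 mg/L.
After input A: C = (26·0.00236 + 0.029·1.1) / 26.03 = 0.003583 mg/L.
After input B: C = (26.03·0.003583 + 7.6·2.43) / 33.63 = 0.5519 mg/L.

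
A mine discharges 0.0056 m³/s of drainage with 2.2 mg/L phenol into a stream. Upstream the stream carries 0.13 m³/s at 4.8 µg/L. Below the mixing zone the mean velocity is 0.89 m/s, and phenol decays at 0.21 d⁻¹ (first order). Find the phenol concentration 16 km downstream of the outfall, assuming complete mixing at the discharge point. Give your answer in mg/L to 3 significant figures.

0.0914 mg/L

4.8 µg/L = 0.0048 mg/L.
After complete mixing, C₀ = (0.0056·2.2 + 0.13·0.0048) / 0.1356 = 0.09546 mg/L.
Travel time t = 1.6e+04 m / 0.89 m/s = 1.798e+04 s = 0.2081 d.
C = 0.09546·exp(−0.21·0.2081) = 0.09546·0.9572 = 0.09138 mg/L.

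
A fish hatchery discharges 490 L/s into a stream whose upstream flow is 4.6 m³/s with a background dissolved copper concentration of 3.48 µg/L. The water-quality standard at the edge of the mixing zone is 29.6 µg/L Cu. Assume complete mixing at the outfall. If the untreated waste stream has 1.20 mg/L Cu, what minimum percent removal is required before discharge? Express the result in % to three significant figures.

490 L/s = 0.49 m³/s.
3.48 µg/L = 0.00348 mg/L.
29.6 µg/L = 0.0296 mg/L.
Mass balance: 0.0296·5.09 = 0.49·Cₑ + 4.6·0.00348.
Cₑ = (0.1507 − 0.01601) / 0.49 = 0.2748 mg/L.
Required removal = 1 − 0.2748/1.20 = 77.1 %.

77.1 %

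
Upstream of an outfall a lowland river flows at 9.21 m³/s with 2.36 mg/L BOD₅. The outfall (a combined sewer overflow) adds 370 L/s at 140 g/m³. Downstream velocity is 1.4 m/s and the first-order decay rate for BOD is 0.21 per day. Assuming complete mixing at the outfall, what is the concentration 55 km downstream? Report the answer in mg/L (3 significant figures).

370 L/s = 0.37 m³/s.
After complete mixing, C₀ = (0.37·140 + 9.21·2.36) / 9.58 = 7.676 mg/L.
Travel time t = 5.5e+04 m / 1.4 m/s = 3.929e+04 s = 0.4547 d.
C = 7.676·exp(−0.21·0.4547) = 7.676·0.9089 = 6.977 mg/L.

6.98 mg/L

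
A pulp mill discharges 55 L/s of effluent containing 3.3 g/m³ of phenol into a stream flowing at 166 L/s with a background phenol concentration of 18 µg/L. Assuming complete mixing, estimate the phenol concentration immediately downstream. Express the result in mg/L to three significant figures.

0.835 mg/L

55 L/s = 0.055 m³/s.
166 L/s = 0.166 m³/s.
18 µg/L = 0.018 mg/L.
Flow-weighted mixing gives C = (0.055·3.3 + 0.166·0.018) / (0.055 + 0.166) = 0.1845/0.221 = 0.8348 mg/L.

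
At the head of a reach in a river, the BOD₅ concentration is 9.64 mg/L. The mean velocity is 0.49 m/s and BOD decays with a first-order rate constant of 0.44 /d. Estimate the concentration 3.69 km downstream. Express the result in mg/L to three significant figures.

9.28 mg/L

Travel time t = 3.69 km / 0.49 m/s = 3690/0.49 = 7531 s = 0.08716 d.
First-order decay: C = 9.64·exp(−0.44·0.08716) = 9.64·0.9624 = 9.277 mg/L.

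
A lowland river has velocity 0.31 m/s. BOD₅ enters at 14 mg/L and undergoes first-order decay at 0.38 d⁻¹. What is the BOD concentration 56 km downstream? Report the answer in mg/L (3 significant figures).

Travel time t = 56 km / 0.31 m/s = 5.6e+04/0.31 = 1.806e+05 s = 2.091 d.
First-order decay: C = 14·exp(−0.38·2.091) = 14·0.4518 = 6.325 mg/L.

6.33 mg/L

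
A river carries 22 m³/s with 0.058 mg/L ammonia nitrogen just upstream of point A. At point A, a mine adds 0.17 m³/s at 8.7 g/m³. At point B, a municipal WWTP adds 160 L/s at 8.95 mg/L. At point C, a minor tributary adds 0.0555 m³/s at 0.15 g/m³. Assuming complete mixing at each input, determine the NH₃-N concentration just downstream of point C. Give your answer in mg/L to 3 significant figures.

After input A: C = (22·0.058 + 0.17·8.7) / 22.17 = 0.1243 mg/L.
160 L/s = 0.16 m³/s.
After input B: C = (22.17·0.1243 + 0.16·8.95) / 22.33 = 0.1875 mg/L.
After input C: C = (22.33·0.1875 + 0.0555·0.15) / 22.39 = 0.1874 mg/L.

0.187 mg/L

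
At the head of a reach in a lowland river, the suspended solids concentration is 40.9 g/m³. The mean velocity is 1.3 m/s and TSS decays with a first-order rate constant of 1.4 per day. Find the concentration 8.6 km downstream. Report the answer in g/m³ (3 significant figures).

36.7 g/m³

Travel time t = 8.6 km / 1.3 m/s = 8600/1.3 = 6615 s = 0.07657 d.
First-order decay: C = 40.9·exp(−1.4·0.07657) = 40.9·0.8984 = 36.74 g/m³.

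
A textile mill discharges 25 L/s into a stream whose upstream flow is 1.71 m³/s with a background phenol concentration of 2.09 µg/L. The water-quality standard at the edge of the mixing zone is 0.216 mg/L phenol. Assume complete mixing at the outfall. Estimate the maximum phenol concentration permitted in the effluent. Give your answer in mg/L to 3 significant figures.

25 L/s = 0.025 m³/s.
2.09 µg/L = 0.00209 mg/L.
Mass balance: 0.216·1.735 = 0.025·Cₑ + 1.71·0.00209.
Cₑ = (0.3748 − 0.003574) / 0.025 = 14.85 mg/L.

14.8 mg/L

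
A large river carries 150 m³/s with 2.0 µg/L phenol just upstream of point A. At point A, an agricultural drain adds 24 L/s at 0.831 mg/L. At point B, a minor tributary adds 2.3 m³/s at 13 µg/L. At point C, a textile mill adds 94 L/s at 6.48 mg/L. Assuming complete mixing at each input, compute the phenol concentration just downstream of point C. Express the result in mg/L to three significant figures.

0.00629 mg/L

2.0 µg/L = 0.002 mg/L.
24 L/s = 0.024 m³/s.
After input A: C = (150·0.002 + 0.024·0.831) / 150 = 0.002133 mg/L.
13 µg/L = 0.013 mg/L.
After input B: C = (150·0.002133 + 2.3·0.013) / 152.3 = 0.002297 mg/L.
94 L/s = 0.094 m³/s.
After input C: C = (152.3·0.002297 + 0.094·6.48) / 152.4 = 0.006292 mg/L.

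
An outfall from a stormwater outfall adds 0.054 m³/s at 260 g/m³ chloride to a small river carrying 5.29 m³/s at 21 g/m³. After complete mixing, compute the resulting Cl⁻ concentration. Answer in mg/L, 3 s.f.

By mass balance at complete mixing, C = (0.054·260 + 5.29·21) / (0.054 + 5.29) = 125.1/5.344 = 23.42 mg/L.

23.4 mg/L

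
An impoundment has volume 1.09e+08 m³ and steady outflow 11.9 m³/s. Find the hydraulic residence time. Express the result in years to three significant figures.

0.290 yr

Q = 11.9 m³/s × 3.156e+07 s/yr = 3.755e+08 m³/yr.
Hydraulic residence time τ = V/Q = 1.09e+08/3.755e+08 = 0.2903 yr.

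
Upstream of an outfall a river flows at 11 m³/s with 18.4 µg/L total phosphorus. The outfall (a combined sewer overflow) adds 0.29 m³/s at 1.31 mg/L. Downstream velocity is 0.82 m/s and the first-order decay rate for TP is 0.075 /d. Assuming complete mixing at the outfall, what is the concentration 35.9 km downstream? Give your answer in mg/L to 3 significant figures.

18.4 µg/L = 0.0184 mg/L.
After complete mixing, C₀ = (0.29·1.31 + 11·0.0184) / 11.29 = 0.05158 mg/L.
Travel time t = 3.59e+04 m / 0.82 m/s = 4.378e+04 s = 0.5067 d.
C = 0.05158·exp(−0.075·0.5067) = 0.05158·0.9627 = 0.04965 mg/L.

0.0497 mg/L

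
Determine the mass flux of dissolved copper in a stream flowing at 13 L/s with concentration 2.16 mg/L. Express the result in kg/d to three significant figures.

2.43 kg/d

13 L/s = 0.013 m³/s.
Mass flux = Q·C = 0.013 m³/s × 2.16 g/m³ = 0.02808 g/s.
= 0.02808 g/s × 86.4 = 2.426 kg/d.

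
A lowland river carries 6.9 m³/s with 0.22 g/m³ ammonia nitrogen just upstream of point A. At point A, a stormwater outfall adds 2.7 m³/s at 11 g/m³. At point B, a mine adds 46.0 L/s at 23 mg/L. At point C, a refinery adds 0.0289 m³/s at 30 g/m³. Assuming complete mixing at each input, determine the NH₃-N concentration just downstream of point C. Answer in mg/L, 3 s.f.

After input A: C = (6.9·0.22 + 2.7·11) / 9.6 = 3.252 mg/L.
46.0 L/s = 0.046 m³/s.
After input B: C = (9.6·3.252 + 0.046·23) / 9.646 = 3.346 mg/L.
After input C: C = (9.646·3.346 + 0.0289·30) / 9.675 = 3.426 mg/L.

3.43 mg/L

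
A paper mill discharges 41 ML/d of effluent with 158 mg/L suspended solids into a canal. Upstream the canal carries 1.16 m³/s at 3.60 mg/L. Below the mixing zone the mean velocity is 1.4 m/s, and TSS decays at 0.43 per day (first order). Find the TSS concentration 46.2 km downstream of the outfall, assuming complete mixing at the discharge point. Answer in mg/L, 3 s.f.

41.1 mg/L

41 ML/d = 0.4745 m³/s.
After complete mixing, C₀ = (0.4745·158 + 1.16·3.6) / 1.635 = 48.43 mg/L.
Travel time t = 4.62e+04 m / 1.4 m/s = 3.3e+04 s = 0.3819 d.
C = 48.43·exp(−0.43·0.3819) = 48.43·0.8485 = 41.09 mg/L.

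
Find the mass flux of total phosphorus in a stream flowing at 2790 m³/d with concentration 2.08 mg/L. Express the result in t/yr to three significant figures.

2.12 t/yr

2790 m³/d = 0.03229 m³/s.
Mass flux = Q·C = 0.03229 m³/s × 2.08 g/m³ = 0.06717 g/s.
= 0.06717 g/s × 31.56 = 2.12 t/yr.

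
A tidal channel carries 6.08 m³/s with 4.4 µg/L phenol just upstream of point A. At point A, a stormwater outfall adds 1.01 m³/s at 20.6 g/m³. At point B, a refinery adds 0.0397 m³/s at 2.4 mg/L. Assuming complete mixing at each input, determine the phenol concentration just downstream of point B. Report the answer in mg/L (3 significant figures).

2.94 mg/L

4.4 µg/L = 0.0044 mg/L.
After input A: C = (6.08·0.0044 + 1.01·20.6) / 7.09 = 2.938 mg/L.
After input B: C = (7.09·2.938 + 0.0397·2.4) / 7.13 = 2.935 mg/L.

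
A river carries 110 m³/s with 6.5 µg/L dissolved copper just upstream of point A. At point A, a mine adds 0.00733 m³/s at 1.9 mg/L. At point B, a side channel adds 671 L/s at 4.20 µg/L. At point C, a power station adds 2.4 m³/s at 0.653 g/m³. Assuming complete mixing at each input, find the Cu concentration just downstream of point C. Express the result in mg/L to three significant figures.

6.5 µg/L = 0.0065 mg/L.
After input A: C = (110·0.0065 + 0.00733·1.9) / 110 = 0.006626 mg/L.
671 L/s = 0.671 m³/s.
4.20 µg/L = 0.0042 mg/L.
After input B: C = (110·0.006626 + 0.671·0.0042) / 110.7 = 0.006611 mg/L.
After input C: C = (110.7·0.006611 + 2.4·0.653) / 113.1 = 0.02033 mg/L.

0.0203 mg/L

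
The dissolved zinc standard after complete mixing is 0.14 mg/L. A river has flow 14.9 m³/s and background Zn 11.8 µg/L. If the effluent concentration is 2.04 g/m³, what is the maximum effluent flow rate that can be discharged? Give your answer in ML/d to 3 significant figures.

86.9 ML/d

11.8 µg/L = 0.0118 mg/L.
Mass balance at complete mixing: C_std·(Q_w + Q_r) = Q_w·C_e + Q_r·C_b.
Rearranging, Q_w = Q_r·(C_std − C_b)/(C_e − C_std) = 14.9·(0.14 − 0.0118) / (2.04 − 0.14) = 1.005 m³/s.
= 86.86 ML/d.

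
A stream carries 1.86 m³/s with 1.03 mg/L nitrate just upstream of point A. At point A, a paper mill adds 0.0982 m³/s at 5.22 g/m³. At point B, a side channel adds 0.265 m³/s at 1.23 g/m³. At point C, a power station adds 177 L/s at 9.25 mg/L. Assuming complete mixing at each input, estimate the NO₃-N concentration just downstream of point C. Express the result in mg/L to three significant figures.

After input A: C = (1.86·1.03 + 0.0982·5.22) / 1.958 = 1.24 mg/L.
After input B: C = (1.958·1.24 + 0.265·1.23) / 2.223 = 1.239 mg/L.
177 L/s = 0.177 m³/s.
After input C: C = (2.223·1.239 + 0.177·9.25) / 2.4 = 1.83 mg/L.

1.83 mg/L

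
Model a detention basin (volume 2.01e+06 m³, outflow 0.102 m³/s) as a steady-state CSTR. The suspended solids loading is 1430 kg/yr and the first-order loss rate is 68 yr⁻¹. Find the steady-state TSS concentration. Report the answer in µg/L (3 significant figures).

Outflow Q = 0.102 m³/s × 3.156e+07 s/yr = 3.219e+06 m³/yr.
Steady-state CSTR mass balance: W = Q·C + k·V·C, so C = W/(Q + kV).
Q + kV = 3.219e+06 + 68·2.01e+06 = 1.399e+08 m³/yr.
C = 1430/1.399e+08 = 1.022e-05 kg/m³ = 0.01022 mg/L = 10.22 µg/L.

10.2 µg/L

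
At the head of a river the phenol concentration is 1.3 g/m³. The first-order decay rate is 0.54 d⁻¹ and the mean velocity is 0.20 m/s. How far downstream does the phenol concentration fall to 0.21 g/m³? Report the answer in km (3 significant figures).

58.3 km

From C = C₀·e^(−kt), t = ln(C₀/C)/k = ln(1.3/0.21)/0.54 = 1.823/0.54 = 3.376 d.
Distance = v·t = 0.20 m/s × 2.917e+05 s = 5.834e+04 m = 58.34 km.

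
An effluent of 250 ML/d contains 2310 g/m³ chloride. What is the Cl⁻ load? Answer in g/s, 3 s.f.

6680 g/s

250 ML/d = 2.894 m³/s.
Mass flux = Q·C = 2.894 m³/s × 2310 g/m³ = 6684 g/s.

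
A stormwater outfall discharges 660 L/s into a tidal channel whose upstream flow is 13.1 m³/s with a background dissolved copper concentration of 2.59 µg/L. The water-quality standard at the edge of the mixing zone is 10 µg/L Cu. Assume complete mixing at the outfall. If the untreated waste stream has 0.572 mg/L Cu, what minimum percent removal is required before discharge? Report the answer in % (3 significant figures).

72.5 %

660 L/s = 0.66 m³/s.
2.59 µg/L = 0.00259 mg/L.
10 µg/L = 0.01 mg/L.
Mass balance: 0.01·13.76 = 0.66·Cₑ + 13.1·0.00259.
Cₑ = (0.1376 − 0.03393) / 0.66 = 0.1571 mg/L.
Required removal = 1 − 0.1571/0.572 = 72.54 %.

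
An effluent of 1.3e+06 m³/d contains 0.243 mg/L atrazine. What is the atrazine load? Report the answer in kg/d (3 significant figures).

316 kg/d

1.3e+06 m³/d = 15.05 m³/s.
Mass flux = Q·C = 15.05 m³/s × 0.243 g/m³ = 3.656 g/s.
= 3.656 g/s × 86.4 = 315.9 kg/d.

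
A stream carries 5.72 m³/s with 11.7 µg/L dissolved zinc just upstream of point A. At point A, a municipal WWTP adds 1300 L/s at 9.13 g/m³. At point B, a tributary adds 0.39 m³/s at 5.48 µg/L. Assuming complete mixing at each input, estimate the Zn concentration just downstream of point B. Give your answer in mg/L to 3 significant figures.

1.61 mg/L

11.7 µg/L = 0.0117 mg/L.
1300 L/s = 1.3 m³/s.
After input A: C = (5.72·0.0117 + 1.3·9.13) / 7.02 = 1.7 mg/L.
5.48 µg/L = 0.00548 mg/L.
After input B: C = (7.02·1.7 + 0.39·0.00548) / 7.41 = 1.611 mg/L.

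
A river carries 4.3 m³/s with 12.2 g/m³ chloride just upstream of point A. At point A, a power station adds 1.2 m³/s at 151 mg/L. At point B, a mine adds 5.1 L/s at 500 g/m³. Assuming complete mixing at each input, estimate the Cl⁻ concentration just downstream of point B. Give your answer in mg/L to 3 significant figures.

42.9 mg/L

After input A: C = (4.3·12.2 + 1.2·151) / 5.5 = 42.48 mg/L.
5.1 L/s = 0.0051 m³/s.
After input B: C = (5.5·42.48 + 0.0051·500) / 5.505 = 42.91 mg/L.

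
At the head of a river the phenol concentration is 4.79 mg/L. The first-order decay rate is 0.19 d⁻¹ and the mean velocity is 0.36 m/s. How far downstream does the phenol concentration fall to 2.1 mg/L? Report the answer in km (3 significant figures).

135 km

From C = C₀·e^(−kt), t = ln(C₀/C)/k = ln(4.79/2.1)/0.19 = 0.8246/0.19 = 4.34 d.
Distance = v·t = 0.36 m/s × 3.75e+05 s = 1.35e+05 m = 135 km.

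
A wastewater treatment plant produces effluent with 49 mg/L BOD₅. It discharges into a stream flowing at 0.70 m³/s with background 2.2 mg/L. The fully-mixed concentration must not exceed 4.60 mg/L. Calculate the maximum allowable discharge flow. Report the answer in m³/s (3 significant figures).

Mass balance at complete mixing: C_std·(Q_w + Q_r) = Q_w·C_e + Q_r·C_b.
Rearranging, Q_w = Q_r·(C_std − C_b)/(C_e − C_std) = 0.70·(4.6 − 2.2) / (49 − 4.6) = 0.03784 m³/s.

0.0378 m³/s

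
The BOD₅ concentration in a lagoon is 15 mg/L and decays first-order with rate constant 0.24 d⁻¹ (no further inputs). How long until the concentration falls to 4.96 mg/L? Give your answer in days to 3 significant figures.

t = ln(C₀/C)/k = ln(15/4.96)/0.24 = 1.107/0.24 = 4.611 d.

4.61 d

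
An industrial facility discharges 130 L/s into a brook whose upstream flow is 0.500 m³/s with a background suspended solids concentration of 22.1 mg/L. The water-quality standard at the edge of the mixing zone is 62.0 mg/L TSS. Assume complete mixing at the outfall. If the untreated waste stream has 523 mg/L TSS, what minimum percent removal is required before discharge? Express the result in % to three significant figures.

58.8 %

130 L/s = 0.13 m³/s.
Mass balance: 62·0.63 = 0.13·Cₑ + 0.5·22.1.
Cₑ = (39.06 − 11.05) / 0.13 = 215.5 mg/L.
Required removal = 1 − 215.5/523 = 58.8 %.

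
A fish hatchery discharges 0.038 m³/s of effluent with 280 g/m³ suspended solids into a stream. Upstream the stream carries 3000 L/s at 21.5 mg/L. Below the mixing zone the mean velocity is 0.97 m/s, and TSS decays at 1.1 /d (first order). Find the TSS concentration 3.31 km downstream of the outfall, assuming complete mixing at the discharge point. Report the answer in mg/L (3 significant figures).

3000 L/s = 3 m³/s.
After complete mixing, C₀ = (0.038·280 + 3·21.5) / 3.038 = 24.73 mg/L.
Travel time t = 3310 m / 0.97 m/s = 3412 s = 0.0395 d.
C = 24.73·exp(−1.1·0.0395) = 24.73·0.9575 = 23.68 mg/L.

23.7 mg/L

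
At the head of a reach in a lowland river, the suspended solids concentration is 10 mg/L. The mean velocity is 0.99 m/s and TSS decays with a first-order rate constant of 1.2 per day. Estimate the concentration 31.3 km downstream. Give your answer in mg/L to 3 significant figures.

Travel time t = 31.3 km / 0.99 m/s = 3.13e+04/0.99 = 3.162e+04 s = 0.3659 d.
First-order decay: C = 10·exp(−1.2·0.3659) = 10·0.6446 = 6.446 mg/L.

6.45 mg/L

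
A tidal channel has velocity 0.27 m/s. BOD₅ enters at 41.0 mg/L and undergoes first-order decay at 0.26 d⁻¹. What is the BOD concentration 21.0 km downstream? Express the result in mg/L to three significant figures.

32.4 mg/L

Travel time t = 21.0 km / 0.27 m/s = 2.1e+04/0.27 = 7.778e+04 s = 0.9002 d.
First-order decay: C = 41.0·exp(−0.26·0.9002) = 41.0·0.7913 = 32.44 mg/L.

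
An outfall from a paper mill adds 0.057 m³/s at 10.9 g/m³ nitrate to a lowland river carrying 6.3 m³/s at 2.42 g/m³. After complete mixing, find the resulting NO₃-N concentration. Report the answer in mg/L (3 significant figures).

Conservation of mass across the mixing zone: C = (0.057·10.9 + 6.3·2.42) / (0.057 + 6.3) = 15.87/6.357 = 2.496 mg/L.

2.50 mg/L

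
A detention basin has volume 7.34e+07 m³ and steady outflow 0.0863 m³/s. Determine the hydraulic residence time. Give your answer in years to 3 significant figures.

Q = 0.0863 m³/s × 3.156e+07 s/yr = 2.723e+06 m³/yr.
Hydraulic residence time τ = V/Q = 7.34e+07/2.723e+06 = 26.95 yr.

27.0 yr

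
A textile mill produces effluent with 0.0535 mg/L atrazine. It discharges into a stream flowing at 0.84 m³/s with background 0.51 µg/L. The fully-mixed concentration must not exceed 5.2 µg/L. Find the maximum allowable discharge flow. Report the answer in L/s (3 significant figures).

0.51 µg/L = 0.00051 mg/L.
5.2 µg/L = 0.0052 mg/L.
Mass balance at complete mixing: C_std·(Q_w + Q_r) = Q_w·C_e + Q_r·C_b.
Rearranging, Q_w = Q_r·(C_std − C_b)/(C_e − C_std) = 0.84·(0.0052 − 0.00051) / (0.0535 − 0.0052) = 0.08157 m³/s.
= 81.57 L/s.

81.6 L/s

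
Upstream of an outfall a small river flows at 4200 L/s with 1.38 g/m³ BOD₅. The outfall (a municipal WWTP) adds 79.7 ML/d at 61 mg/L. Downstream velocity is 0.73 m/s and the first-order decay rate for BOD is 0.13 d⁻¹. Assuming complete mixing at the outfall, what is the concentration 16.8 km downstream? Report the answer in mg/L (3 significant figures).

79.7 ML/d = 0.9225 m³/s.
4200 L/s = 4.2 m³/s.
After complete mixing, C₀ = (0.9225·61 + 4.2·1.38) / 5.122 = 12.12 mg/L.
Travel time t = 1.68e+04 m / 0.73 m/s = 2.301e+04 s = 0.2664 d.
C = 12.12·exp(−0.13·0.2664) = 12.12·0.966 = 11.7 mg/L.

11.7 mg/L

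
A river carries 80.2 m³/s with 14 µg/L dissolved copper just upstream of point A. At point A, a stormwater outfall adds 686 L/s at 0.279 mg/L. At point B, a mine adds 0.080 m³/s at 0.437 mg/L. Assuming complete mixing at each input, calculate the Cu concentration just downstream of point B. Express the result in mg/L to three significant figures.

14 µg/L = 0.014 mg/L.
686 L/s = 0.686 m³/s.
After input A: C = (80.2·0.014 + 0.686·0.279) / 80.89 = 0.01625 mg/L.
After input B: C = (80.89·0.01625 + 0.08·0.437) / 80.97 = 0.01666 mg/L.

0.0167 mg/L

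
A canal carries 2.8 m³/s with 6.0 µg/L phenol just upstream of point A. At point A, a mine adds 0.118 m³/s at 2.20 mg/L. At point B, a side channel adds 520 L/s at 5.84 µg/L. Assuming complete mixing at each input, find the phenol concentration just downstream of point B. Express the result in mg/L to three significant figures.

0.0813 mg/L

6.0 µg/L = 0.006 mg/L.
After input A: C = (2.8·0.006 + 0.118·2.2) / 2.918 = 0.09472 mg/L.
520 L/s = 0.52 m³/s.
5.84 µg/L = 0.00584 mg/L.
After input B: C = (2.918·0.09472 + 0.52·0.00584) / 3.438 = 0.08128 mg/L.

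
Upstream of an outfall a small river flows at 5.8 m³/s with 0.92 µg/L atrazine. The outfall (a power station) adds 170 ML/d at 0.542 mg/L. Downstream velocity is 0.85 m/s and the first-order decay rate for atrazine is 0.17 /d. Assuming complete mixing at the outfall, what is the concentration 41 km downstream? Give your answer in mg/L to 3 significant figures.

170 ML/d = 1.968 m³/s.
0.92 µg/L = 0.00092 mg/L.
After complete mixing, C₀ = (1.968·0.542 + 5.8·0.00092) / 7.768 = 0.138 mg/L.
Travel time t = 4.1e+04 m / 0.85 m/s = 4.824e+04 s = 0.5583 d.
C = 0.138·exp(−0.17·0.5583) = 0.138·0.9095 = 0.1255 mg/L.

0.125 mg/L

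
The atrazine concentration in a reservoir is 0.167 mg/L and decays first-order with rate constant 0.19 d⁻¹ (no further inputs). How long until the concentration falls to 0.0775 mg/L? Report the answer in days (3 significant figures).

t = ln(C₀/C)/k = ln(0.167/0.0775)/0.19 = 0.7677/0.19 = 4.041 d.

4.04 d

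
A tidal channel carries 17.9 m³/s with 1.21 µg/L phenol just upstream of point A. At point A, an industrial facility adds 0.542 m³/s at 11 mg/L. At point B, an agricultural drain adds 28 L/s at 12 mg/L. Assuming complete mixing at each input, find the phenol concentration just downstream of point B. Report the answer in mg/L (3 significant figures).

1.21 µg/L = 0.00121 mg/L.
After input A: C = (17.9·0.00121 + 0.542·11) / 18.44 = 0.3245 mg/L.
28 L/s = 0.028 m³/s.
After input B: C = (18.44·0.3245 + 0.028·12) / 18.47 = 0.3422 mg/L.

0.342 mg/L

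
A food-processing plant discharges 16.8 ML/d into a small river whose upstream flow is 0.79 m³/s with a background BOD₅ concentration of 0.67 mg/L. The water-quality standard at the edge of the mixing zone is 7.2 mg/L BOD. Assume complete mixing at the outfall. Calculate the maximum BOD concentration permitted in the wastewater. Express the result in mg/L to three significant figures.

16.8 ML/d = 0.1944 m³/s.
Mass balance: 7.2·0.9844 = 0.1944·Cₑ + 0.79·0.67.
Cₑ = (7.088 − 0.5293) / 0.1944 = 33.73 mg/L.

33.7 mg/L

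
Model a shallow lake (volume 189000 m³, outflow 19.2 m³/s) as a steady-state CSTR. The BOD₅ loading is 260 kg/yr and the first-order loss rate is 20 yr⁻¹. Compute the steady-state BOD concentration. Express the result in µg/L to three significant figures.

0.426 µg/L

Outflow Q = 19.2 m³/s × 3.156e+07 s/yr = 6.059e+08 m³/yr.
Steady-state CSTR mass balance: W = Q·C + k·V·C, so C = W/(Q + kV).
Q + kV = 6.059e+08 + 20·189000 = 6.097e+08 m³/yr.
C = 260/6.097e+08 = 4.264e-07 kg/m³ = 0.0004264 mg/L = 0.4264 µg/L.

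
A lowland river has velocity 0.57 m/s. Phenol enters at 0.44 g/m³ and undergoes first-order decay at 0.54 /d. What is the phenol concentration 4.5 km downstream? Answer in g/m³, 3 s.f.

0.419 g/m³

Travel time t = 4.5 km / 0.57 m/s = 4500/0.57 = 7895 s = 0.09137 d.
First-order decay: C = 0.44·exp(−0.54·0.09137) = 0.44·0.9519 = 0.4188 g/m³.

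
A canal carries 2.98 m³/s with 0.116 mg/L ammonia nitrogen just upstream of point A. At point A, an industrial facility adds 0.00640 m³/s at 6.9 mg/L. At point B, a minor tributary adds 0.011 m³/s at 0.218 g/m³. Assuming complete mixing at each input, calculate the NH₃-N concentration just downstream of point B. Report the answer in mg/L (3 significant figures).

0.131 mg/L

After input A: C = (2.98·0.116 + 0.0064·6.9) / 2.986 = 0.1305 mg/L.
After input B: C = (2.986·0.1305 + 0.011·0.218) / 2.997 = 0.1309 mg/L.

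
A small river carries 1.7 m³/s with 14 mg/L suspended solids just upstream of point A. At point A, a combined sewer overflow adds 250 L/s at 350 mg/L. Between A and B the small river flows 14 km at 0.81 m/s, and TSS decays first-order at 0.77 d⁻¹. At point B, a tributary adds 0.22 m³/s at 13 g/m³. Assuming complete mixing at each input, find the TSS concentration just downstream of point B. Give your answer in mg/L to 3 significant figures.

45.3 mg/L

250 L/s = 0.25 m³/s.
After input A: C = (1.7·14 + 0.25·350) / 1.95 = 57.08 mg/L.
Over the 14 km reach to input B (t = 1.728e+04 s = 0.2 d), decay gives C = 57.08·exp(−0.77·0.2) = 48.93 mg/L.
After input B: C = (1.95·48.93 + 0.22·13) / 2.17 = 45.29 mg/L.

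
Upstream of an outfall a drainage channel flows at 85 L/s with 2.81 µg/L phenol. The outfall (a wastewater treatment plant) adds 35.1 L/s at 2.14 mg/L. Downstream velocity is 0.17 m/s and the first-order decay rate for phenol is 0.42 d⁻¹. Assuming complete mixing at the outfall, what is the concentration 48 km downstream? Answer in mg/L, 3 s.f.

0.159 mg/L

35.1 L/s = 0.0351 m³/s.
85 L/s = 0.085 m³/s.
2.81 µg/L = 0.00281 mg/L.
After complete mixing, C₀ = (0.0351·2.14 + 0.085·0.00281) / 0.1201 = 0.6274 mg/L.
Travel time t = 4.8e+04 m / 0.17 m/s = 2.824e+05 s = 3.268 d.
C = 0.6274·exp(−0.42·3.268) = 0.6274·0.2535 = 0.159 mg/L.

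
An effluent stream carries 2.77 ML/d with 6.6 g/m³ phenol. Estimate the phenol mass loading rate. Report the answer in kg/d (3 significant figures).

2.77 ML/d = 0.03206 m³/s.
Mass flux = Q·C = 0.03206 m³/s × 6.6 g/m³ = 0.2116 g/s.
= 0.2116 g/s × 86.4 = 18.28 kg/d.

18.3 kg/d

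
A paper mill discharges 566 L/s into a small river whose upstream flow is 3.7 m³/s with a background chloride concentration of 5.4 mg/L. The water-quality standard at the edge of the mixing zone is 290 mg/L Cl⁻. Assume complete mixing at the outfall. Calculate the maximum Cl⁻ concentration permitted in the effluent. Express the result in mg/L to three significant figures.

2150 mg/L

566 L/s = 0.566 m³/s.
Mass balance: 290·4.266 = 0.566·Cₑ + 3.7·5.4.
Cₑ = (1237 − 19.98) / 0.566 = 2150 mg/L.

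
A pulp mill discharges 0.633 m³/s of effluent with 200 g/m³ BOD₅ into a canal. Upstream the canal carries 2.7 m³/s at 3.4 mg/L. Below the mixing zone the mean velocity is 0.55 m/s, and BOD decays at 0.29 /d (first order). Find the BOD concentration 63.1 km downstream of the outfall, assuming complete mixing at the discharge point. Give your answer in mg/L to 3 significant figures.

After complete mixing, C₀ = (0.633·200 + 2.7·3.4) / 3.333 = 40.74 mg/L.
Travel time t = 6.31e+04 m / 0.55 m/s = 1.147e+05 s = 1.328 d.
C = 40.74·exp(−0.29·1.328) = 40.74·0.6804 = 27.72 mg/L.

27.7 mg/L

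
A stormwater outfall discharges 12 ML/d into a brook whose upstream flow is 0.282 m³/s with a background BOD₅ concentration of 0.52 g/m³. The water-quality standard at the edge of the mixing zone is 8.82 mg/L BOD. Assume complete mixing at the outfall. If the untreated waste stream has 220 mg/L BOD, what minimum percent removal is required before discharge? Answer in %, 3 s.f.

12 ML/d = 0.1389 m³/s.
Mass balance: 8.82·0.4209 = 0.1389·Cₑ + 0.282·0.52.
Cₑ = (3.712 − 0.1466) / 0.1389 = 25.67 mg/L.
Required removal = 1 − 25.67/220 = 88.33 %.

88.3 %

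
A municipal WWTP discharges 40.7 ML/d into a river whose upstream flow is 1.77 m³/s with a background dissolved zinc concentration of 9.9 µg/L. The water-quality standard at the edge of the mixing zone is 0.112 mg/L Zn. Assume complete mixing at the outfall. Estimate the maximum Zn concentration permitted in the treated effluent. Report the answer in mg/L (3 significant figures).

0.496 mg/L

40.7 ML/d = 0.4711 m³/s.
9.9 µg/L = 0.0099 mg/L.
Mass balance: 0.112·2.241 = 0.4711·Cₑ + 1.77·0.0099.
Cₑ = (0.251 − 0.01752) / 0.4711 = 0.4956 mg/L.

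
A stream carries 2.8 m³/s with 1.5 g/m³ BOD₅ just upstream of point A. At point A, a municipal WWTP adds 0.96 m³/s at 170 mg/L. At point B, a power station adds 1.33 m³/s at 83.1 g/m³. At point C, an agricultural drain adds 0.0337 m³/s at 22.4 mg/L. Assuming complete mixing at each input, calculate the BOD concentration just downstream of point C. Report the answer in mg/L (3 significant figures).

54.4 mg/L

After input A: C = (2.8·1.5 + 0.96·170) / 3.76 = 44.52 mg/L.
After input B: C = (3.76·44.52 + 1.33·83.1) / 5.09 = 54.6 mg/L.
After input C: C = (5.09·54.6 + 0.0337·22.4) / 5.124 = 54.39 mg/L.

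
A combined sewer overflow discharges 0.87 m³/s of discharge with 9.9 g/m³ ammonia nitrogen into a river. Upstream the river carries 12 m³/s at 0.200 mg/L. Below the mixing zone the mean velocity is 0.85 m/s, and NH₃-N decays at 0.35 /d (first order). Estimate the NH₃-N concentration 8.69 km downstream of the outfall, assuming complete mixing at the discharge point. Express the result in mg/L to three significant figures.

0.821 mg/L

After complete mixing, C₀ = (0.87·9.9 + 12·0.2) / 12.87 = 0.8557 mg/L.
Travel time t = 8690 m / 0.85 m/s = 1.022e+04 s = 0.1183 d.
C = 0.8557·exp(−0.35·0.1183) = 0.8557·0.9594 = 0.821 mg/L.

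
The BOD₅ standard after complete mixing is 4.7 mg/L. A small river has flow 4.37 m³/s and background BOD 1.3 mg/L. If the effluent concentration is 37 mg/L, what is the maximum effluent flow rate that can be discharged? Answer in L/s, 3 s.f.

460 L/s

Mass balance at complete mixing: C_std·(Q_w + Q_r) = Q_w·C_e + Q_r·C_b.
Rearranging, Q_w = Q_r·(C_std − C_b)/(C_e − C_std) = 4.37·(4.7 − 1.3) / (37 − 4.7) = 0.46 m³/s.
= 460 L/s.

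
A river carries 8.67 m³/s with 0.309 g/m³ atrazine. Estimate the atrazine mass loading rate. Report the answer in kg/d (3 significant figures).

231 kg/d

Mass flux = Q·C = 8.67 m³/s × 0.309 g/m³ = 2.679 g/s.
= 2.679 g/s × 86.4 = 231.5 kg/d.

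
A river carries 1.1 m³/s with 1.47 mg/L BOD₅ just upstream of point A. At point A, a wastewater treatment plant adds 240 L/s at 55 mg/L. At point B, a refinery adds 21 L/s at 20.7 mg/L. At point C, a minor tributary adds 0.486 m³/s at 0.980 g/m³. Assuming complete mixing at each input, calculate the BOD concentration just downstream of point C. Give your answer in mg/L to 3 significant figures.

240 L/s = 0.24 m³/s.
After input A: C = (1.1·1.47 + 0.24·55) / 1.34 = 11.06 mg/L.
21 L/s = 0.021 m³/s.
After input B: C = (1.34·11.06 + 0.021·20.7) / 1.361 = 11.21 mg/L.
After input C: C = (1.361·11.21 + 0.486·0.98) / 1.847 = 8.515 mg/L.

8.52 mg/L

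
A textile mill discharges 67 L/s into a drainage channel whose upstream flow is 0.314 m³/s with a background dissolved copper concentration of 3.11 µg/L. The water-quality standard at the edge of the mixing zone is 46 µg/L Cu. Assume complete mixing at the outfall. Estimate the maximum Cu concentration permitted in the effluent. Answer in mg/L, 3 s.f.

0.247 mg/L

67 L/s = 0.067 m³/s.
3.11 µg/L = 0.00311 mg/L.
46 µg/L = 0.046 mg/L.
Mass balance: 0.046·0.381 = 0.067·Cₑ + 0.314·0.00311.
Cₑ = (0.01753 − 0.0009765) / 0.067 = 0.247 mg/L.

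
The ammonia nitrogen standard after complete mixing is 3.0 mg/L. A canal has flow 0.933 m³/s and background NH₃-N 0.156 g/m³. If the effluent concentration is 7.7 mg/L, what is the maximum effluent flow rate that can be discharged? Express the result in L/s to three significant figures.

Mass balance at complete mixing: C_std·(Q_w + Q_r) = Q_w·C_e + Q_r·C_b.
Rearranging, Q_w = Q_r·(C_std − C_b)/(C_e − C_std) = 0.933·(3 − 0.156) / (7.7 − 3) = 0.5646 m³/s.
= 564.6 L/s.

565 L/s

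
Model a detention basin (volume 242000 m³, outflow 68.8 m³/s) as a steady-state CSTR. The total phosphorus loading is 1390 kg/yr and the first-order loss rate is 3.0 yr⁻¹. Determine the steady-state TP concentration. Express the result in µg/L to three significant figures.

0.640 µg/L

Outflow Q = 68.8 m³/s × 3.156e+07 s/yr = 2.171e+09 m³/yr.
Steady-state CSTR mass balance: W = Q·C + k·V·C, so C = W/(Q + kV).
Q + kV = 2.171e+09 + 3.0·242000 = 2.172e+09 m³/yr.
C = 1390/2.172e+09 = 6.4e-07 kg/m³ = 0.00064 mg/L = 0.64 µg/L.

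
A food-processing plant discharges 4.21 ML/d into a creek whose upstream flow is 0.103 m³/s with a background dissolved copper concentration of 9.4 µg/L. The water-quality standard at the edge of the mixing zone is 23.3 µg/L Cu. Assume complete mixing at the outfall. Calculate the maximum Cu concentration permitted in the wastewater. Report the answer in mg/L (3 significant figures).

4.21 ML/d = 0.04873 m³/s.
9.4 µg/L = 0.0094 mg/L.
23.3 µg/L = 0.0233 mg/L.
Mass balance: 0.0233·0.1517 = 0.04873·Cₑ + 0.103·0.0094.
Cₑ = (0.003535 − 0.0009682) / 0.04873 = 0.05268 mg/L.

0.0527 mg/L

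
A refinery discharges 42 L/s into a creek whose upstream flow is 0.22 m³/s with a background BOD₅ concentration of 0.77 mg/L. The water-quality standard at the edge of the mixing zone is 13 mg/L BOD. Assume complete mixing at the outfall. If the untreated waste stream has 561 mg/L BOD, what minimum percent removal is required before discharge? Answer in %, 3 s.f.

42 L/s = 0.042 m³/s.
Mass balance: 13·0.262 = 0.042·Cₑ + 0.22·0.77.
Cₑ = (3.406 − 0.1694) / 0.042 = 77.06 mg/L.
Required removal = 1 − 77.06/561 = 86.26 %.

86.3 %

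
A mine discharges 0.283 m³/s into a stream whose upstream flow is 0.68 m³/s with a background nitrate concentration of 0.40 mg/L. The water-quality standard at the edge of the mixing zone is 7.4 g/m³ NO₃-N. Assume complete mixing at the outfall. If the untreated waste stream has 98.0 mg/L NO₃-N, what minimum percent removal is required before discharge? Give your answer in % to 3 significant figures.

75.3 %

Mass balance: 7.4·0.963 = 0.283·Cₑ + 0.68·0.4.
Cₑ = (7.126 − 0.272) / 0.283 = 24.22 mg/L.
Required removal = 1 − 24.22/98.0 = 75.29 %.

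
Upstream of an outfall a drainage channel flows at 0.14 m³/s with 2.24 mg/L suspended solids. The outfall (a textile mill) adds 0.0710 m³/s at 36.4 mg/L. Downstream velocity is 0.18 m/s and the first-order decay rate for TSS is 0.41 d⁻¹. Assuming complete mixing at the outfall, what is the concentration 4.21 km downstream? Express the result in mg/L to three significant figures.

After complete mixing, C₀ = (0.071·36.4 + 0.14·2.24) / 0.211 = 13.73 mg/L.
Travel time t = 4210 m / 0.18 m/s = 2.339e+04 s = 0.2707 d.
C = 13.73·exp(−0.41·0.2707) = 13.73·0.8949 = 12.29 mg/L.

12.3 mg/L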